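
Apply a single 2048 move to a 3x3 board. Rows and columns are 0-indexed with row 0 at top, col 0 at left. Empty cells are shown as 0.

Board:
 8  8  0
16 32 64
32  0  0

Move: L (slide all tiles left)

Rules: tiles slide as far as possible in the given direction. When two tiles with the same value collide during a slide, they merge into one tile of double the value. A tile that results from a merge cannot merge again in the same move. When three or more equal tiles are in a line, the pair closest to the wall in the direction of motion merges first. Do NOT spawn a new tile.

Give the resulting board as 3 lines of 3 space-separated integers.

Answer: 16  0  0
16 32 64
32  0  0

Derivation:
Slide left:
row 0: [8, 8, 0] -> [16, 0, 0]
row 1: [16, 32, 64] -> [16, 32, 64]
row 2: [32, 0, 0] -> [32, 0, 0]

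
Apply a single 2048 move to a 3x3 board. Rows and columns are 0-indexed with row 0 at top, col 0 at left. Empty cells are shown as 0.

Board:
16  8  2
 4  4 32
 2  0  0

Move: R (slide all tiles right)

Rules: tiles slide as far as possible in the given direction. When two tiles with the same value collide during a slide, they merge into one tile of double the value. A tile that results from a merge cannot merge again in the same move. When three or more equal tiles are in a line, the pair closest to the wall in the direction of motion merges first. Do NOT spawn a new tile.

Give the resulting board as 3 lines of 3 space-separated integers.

Answer: 16  8  2
 0  8 32
 0  0  2

Derivation:
Slide right:
row 0: [16, 8, 2] -> [16, 8, 2]
row 1: [4, 4, 32] -> [0, 8, 32]
row 2: [2, 0, 0] -> [0, 0, 2]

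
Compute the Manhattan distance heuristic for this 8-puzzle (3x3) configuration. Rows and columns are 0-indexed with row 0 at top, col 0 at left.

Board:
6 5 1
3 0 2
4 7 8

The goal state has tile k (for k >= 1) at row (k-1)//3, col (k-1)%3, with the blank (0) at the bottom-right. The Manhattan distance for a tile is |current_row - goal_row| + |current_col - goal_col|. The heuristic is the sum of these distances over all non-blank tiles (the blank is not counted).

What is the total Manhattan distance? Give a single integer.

Answer: 14

Derivation:
Tile 6: (0,0)->(1,2) = 3
Tile 5: (0,1)->(1,1) = 1
Tile 1: (0,2)->(0,0) = 2
Tile 3: (1,0)->(0,2) = 3
Tile 2: (1,2)->(0,1) = 2
Tile 4: (2,0)->(1,0) = 1
Tile 7: (2,1)->(2,0) = 1
Tile 8: (2,2)->(2,1) = 1
Sum: 3 + 1 + 2 + 3 + 2 + 1 + 1 + 1 = 14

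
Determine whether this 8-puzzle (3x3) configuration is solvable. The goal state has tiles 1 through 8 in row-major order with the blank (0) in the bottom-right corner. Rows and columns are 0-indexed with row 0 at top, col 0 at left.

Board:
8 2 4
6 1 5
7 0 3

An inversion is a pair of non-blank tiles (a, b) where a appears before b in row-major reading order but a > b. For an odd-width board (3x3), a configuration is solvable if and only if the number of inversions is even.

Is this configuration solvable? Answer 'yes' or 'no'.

Answer: no

Derivation:
Inversions (pairs i<j in row-major order where tile[i] > tile[j] > 0): 15
15 is odd, so the puzzle is not solvable.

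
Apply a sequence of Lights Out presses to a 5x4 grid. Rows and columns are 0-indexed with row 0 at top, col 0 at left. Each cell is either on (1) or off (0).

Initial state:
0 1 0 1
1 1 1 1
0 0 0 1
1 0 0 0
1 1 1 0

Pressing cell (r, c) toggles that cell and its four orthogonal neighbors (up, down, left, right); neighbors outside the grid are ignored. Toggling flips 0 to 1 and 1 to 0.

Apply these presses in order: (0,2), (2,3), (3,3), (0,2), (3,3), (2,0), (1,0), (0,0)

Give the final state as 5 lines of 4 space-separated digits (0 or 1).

After press 1 at (0,2):
0 0 1 0
1 1 0 1
0 0 0 1
1 0 0 0
1 1 1 0

After press 2 at (2,3):
0 0 1 0
1 1 0 0
0 0 1 0
1 0 0 1
1 1 1 0

After press 3 at (3,3):
0 0 1 0
1 1 0 0
0 0 1 1
1 0 1 0
1 1 1 1

After press 4 at (0,2):
0 1 0 1
1 1 1 0
0 0 1 1
1 0 1 0
1 1 1 1

After press 5 at (3,3):
0 1 0 1
1 1 1 0
0 0 1 0
1 0 0 1
1 1 1 0

After press 6 at (2,0):
0 1 0 1
0 1 1 0
1 1 1 0
0 0 0 1
1 1 1 0

After press 7 at (1,0):
1 1 0 1
1 0 1 0
0 1 1 0
0 0 0 1
1 1 1 0

After press 8 at (0,0):
0 0 0 1
0 0 1 0
0 1 1 0
0 0 0 1
1 1 1 0

Answer: 0 0 0 1
0 0 1 0
0 1 1 0
0 0 0 1
1 1 1 0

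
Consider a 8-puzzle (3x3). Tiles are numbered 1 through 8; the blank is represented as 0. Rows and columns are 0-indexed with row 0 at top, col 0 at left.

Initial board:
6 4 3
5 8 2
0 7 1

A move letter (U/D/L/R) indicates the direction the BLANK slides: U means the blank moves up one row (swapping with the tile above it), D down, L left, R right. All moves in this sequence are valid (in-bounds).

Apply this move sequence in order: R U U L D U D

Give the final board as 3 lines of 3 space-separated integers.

Answer: 5 6 3
0 4 2
7 8 1

Derivation:
After move 1 (R):
6 4 3
5 8 2
7 0 1

After move 2 (U):
6 4 3
5 0 2
7 8 1

After move 3 (U):
6 0 3
5 4 2
7 8 1

After move 4 (L):
0 6 3
5 4 2
7 8 1

After move 5 (D):
5 6 3
0 4 2
7 8 1

After move 6 (U):
0 6 3
5 4 2
7 8 1

After move 7 (D):
5 6 3
0 4 2
7 8 1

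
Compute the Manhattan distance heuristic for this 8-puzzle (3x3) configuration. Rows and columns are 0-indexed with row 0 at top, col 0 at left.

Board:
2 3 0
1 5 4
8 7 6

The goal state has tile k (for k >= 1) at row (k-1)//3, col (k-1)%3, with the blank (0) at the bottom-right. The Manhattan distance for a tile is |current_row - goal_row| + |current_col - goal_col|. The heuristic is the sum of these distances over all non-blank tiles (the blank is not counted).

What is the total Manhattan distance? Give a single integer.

Tile 2: (0,0)->(0,1) = 1
Tile 3: (0,1)->(0,2) = 1
Tile 1: (1,0)->(0,0) = 1
Tile 5: (1,1)->(1,1) = 0
Tile 4: (1,2)->(1,0) = 2
Tile 8: (2,0)->(2,1) = 1
Tile 7: (2,1)->(2,0) = 1
Tile 6: (2,2)->(1,2) = 1
Sum: 1 + 1 + 1 + 0 + 2 + 1 + 1 + 1 = 8

Answer: 8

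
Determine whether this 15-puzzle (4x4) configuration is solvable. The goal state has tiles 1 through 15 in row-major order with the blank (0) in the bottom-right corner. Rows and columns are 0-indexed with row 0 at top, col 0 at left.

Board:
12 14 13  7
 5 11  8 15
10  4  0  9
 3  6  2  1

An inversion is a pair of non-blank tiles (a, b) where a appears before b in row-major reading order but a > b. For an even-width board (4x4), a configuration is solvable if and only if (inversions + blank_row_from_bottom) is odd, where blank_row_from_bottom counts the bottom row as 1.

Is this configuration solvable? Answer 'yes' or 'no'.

Answer: no

Derivation:
Inversions: 82
Blank is in row 2 (0-indexed from top), which is row 2 counting from the bottom (bottom = 1).
82 + 2 = 84, which is even, so the puzzle is not solvable.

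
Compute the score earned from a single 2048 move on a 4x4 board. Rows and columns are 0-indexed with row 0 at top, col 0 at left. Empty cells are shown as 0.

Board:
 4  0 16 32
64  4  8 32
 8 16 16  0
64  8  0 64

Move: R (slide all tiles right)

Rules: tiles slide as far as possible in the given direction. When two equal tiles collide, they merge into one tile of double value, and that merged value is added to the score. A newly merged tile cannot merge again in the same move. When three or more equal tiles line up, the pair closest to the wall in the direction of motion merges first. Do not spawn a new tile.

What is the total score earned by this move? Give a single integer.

Answer: 32

Derivation:
Slide right:
row 0: [4, 0, 16, 32] -> [0, 4, 16, 32]  score +0 (running 0)
row 1: [64, 4, 8, 32] -> [64, 4, 8, 32]  score +0 (running 0)
row 2: [8, 16, 16, 0] -> [0, 0, 8, 32]  score +32 (running 32)
row 3: [64, 8, 0, 64] -> [0, 64, 8, 64]  score +0 (running 32)
Board after move:
 0  4 16 32
64  4  8 32
 0  0  8 32
 0 64  8 64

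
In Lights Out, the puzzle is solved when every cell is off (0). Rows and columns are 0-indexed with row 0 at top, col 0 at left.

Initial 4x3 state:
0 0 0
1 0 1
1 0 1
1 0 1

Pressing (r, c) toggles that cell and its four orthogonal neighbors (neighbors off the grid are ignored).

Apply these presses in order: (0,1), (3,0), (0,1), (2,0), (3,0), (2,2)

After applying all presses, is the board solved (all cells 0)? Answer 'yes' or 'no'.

After press 1 at (0,1):
1 1 1
1 1 1
1 0 1
1 0 1

After press 2 at (3,0):
1 1 1
1 1 1
0 0 1
0 1 1

After press 3 at (0,1):
0 0 0
1 0 1
0 0 1
0 1 1

After press 4 at (2,0):
0 0 0
0 0 1
1 1 1
1 1 1

After press 5 at (3,0):
0 0 0
0 0 1
0 1 1
0 0 1

After press 6 at (2,2):
0 0 0
0 0 0
0 0 0
0 0 0

Lights still on: 0

Answer: yes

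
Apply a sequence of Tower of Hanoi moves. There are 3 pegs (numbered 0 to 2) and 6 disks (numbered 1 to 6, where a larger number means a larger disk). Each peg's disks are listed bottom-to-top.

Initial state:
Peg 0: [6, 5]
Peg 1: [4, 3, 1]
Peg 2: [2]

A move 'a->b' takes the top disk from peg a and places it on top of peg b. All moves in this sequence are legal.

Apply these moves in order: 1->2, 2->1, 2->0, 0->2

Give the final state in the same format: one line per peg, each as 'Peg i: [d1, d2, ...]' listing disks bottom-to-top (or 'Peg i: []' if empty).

After move 1 (1->2):
Peg 0: [6, 5]
Peg 1: [4, 3]
Peg 2: [2, 1]

After move 2 (2->1):
Peg 0: [6, 5]
Peg 1: [4, 3, 1]
Peg 2: [2]

After move 3 (2->0):
Peg 0: [6, 5, 2]
Peg 1: [4, 3, 1]
Peg 2: []

After move 4 (0->2):
Peg 0: [6, 5]
Peg 1: [4, 3, 1]
Peg 2: [2]

Answer: Peg 0: [6, 5]
Peg 1: [4, 3, 1]
Peg 2: [2]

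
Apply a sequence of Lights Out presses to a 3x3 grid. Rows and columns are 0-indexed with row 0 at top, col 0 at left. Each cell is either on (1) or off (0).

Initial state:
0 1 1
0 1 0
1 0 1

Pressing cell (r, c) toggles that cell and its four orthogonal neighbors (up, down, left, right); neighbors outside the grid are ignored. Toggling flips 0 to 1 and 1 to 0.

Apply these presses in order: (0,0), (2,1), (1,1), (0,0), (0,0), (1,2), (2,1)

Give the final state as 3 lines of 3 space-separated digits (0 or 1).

Answer: 1 1 0
0 1 0
1 1 0

Derivation:
After press 1 at (0,0):
1 0 1
1 1 0
1 0 1

After press 2 at (2,1):
1 0 1
1 0 0
0 1 0

After press 3 at (1,1):
1 1 1
0 1 1
0 0 0

After press 4 at (0,0):
0 0 1
1 1 1
0 0 0

After press 5 at (0,0):
1 1 1
0 1 1
0 0 0

After press 6 at (1,2):
1 1 0
0 0 0
0 0 1

After press 7 at (2,1):
1 1 0
0 1 0
1 1 0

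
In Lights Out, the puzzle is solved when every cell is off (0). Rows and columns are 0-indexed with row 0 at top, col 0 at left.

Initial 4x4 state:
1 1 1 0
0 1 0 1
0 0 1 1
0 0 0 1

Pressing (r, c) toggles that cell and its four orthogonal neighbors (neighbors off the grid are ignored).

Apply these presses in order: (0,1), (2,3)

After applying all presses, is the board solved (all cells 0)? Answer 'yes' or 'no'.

Answer: yes

Derivation:
After press 1 at (0,1):
0 0 0 0
0 0 0 1
0 0 1 1
0 0 0 1

After press 2 at (2,3):
0 0 0 0
0 0 0 0
0 0 0 0
0 0 0 0

Lights still on: 0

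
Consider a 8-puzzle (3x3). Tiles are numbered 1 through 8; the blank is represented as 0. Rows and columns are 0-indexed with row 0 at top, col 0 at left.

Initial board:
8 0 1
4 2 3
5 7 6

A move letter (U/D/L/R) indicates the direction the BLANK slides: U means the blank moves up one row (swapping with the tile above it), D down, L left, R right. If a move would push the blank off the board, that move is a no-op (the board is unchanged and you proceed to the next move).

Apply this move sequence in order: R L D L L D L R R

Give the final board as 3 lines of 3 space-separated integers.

After move 1 (R):
8 1 0
4 2 3
5 7 6

After move 2 (L):
8 0 1
4 2 3
5 7 6

After move 3 (D):
8 2 1
4 0 3
5 7 6

After move 4 (L):
8 2 1
0 4 3
5 7 6

After move 5 (L):
8 2 1
0 4 3
5 7 6

After move 6 (D):
8 2 1
5 4 3
0 7 6

After move 7 (L):
8 2 1
5 4 3
0 7 6

After move 8 (R):
8 2 1
5 4 3
7 0 6

After move 9 (R):
8 2 1
5 4 3
7 6 0

Answer: 8 2 1
5 4 3
7 6 0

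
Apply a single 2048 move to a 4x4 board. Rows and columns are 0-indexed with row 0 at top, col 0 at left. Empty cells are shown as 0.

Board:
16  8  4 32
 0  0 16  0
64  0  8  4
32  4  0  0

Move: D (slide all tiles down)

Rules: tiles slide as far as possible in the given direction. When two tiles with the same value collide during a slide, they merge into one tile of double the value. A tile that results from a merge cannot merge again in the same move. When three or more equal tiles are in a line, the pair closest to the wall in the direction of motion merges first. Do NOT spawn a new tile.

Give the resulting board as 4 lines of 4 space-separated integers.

Answer:  0  0  0  0
16  0  4  0
64  8 16 32
32  4  8  4

Derivation:
Slide down:
col 0: [16, 0, 64, 32] -> [0, 16, 64, 32]
col 1: [8, 0, 0, 4] -> [0, 0, 8, 4]
col 2: [4, 16, 8, 0] -> [0, 4, 16, 8]
col 3: [32, 0, 4, 0] -> [0, 0, 32, 4]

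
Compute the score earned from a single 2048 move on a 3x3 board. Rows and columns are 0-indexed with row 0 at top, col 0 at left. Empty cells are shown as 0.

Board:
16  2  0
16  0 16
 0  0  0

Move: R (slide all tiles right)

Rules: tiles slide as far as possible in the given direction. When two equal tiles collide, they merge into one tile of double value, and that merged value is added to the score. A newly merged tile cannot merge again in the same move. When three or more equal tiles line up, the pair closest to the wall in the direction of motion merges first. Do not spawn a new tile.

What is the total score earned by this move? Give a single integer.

Answer: 32

Derivation:
Slide right:
row 0: [16, 2, 0] -> [0, 16, 2]  score +0 (running 0)
row 1: [16, 0, 16] -> [0, 0, 32]  score +32 (running 32)
row 2: [0, 0, 0] -> [0, 0, 0]  score +0 (running 32)
Board after move:
 0 16  2
 0  0 32
 0  0  0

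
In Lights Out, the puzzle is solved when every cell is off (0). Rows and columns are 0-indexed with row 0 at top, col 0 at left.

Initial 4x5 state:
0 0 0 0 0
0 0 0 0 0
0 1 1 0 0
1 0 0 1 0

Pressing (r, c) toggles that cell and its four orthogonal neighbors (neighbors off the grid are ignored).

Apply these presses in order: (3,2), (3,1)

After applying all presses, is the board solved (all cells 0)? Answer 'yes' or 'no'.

Answer: yes

Derivation:
After press 1 at (3,2):
0 0 0 0 0
0 0 0 0 0
0 1 0 0 0
1 1 1 0 0

After press 2 at (3,1):
0 0 0 0 0
0 0 0 0 0
0 0 0 0 0
0 0 0 0 0

Lights still on: 0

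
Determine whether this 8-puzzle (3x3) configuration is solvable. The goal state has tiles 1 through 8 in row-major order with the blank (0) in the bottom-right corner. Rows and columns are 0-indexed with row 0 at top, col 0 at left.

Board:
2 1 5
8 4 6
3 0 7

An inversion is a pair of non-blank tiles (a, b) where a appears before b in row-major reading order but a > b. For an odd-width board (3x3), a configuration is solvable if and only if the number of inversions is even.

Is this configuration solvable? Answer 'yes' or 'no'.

Answer: no

Derivation:
Inversions (pairs i<j in row-major order where tile[i] > tile[j] > 0): 9
9 is odd, so the puzzle is not solvable.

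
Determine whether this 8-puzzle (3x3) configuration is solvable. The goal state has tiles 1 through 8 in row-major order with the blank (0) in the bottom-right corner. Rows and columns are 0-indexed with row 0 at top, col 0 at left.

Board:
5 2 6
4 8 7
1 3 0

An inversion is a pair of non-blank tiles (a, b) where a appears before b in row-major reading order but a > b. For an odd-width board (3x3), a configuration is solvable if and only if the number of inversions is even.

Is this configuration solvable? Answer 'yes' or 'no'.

Inversions (pairs i<j in row-major order where tile[i] > tile[j] > 0): 15
15 is odd, so the puzzle is not solvable.

Answer: no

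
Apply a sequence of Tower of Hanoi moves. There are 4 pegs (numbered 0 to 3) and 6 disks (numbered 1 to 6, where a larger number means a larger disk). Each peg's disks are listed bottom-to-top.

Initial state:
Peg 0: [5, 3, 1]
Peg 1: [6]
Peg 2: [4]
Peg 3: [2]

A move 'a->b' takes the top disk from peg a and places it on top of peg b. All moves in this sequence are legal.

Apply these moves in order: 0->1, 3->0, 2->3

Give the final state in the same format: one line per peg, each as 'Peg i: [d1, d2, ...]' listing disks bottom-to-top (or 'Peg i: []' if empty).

After move 1 (0->1):
Peg 0: [5, 3]
Peg 1: [6, 1]
Peg 2: [4]
Peg 3: [2]

After move 2 (3->0):
Peg 0: [5, 3, 2]
Peg 1: [6, 1]
Peg 2: [4]
Peg 3: []

After move 3 (2->3):
Peg 0: [5, 3, 2]
Peg 1: [6, 1]
Peg 2: []
Peg 3: [4]

Answer: Peg 0: [5, 3, 2]
Peg 1: [6, 1]
Peg 2: []
Peg 3: [4]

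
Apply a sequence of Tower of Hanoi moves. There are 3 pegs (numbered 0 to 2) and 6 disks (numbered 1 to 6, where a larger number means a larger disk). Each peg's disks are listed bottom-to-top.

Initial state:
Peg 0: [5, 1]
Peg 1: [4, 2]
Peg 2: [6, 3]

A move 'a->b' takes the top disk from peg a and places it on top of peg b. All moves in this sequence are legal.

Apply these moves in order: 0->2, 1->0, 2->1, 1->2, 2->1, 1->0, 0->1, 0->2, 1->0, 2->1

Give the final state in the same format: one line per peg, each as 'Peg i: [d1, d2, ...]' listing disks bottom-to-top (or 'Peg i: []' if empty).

Answer: Peg 0: [5, 1]
Peg 1: [4, 2]
Peg 2: [6, 3]

Derivation:
After move 1 (0->2):
Peg 0: [5]
Peg 1: [4, 2]
Peg 2: [6, 3, 1]

After move 2 (1->0):
Peg 0: [5, 2]
Peg 1: [4]
Peg 2: [6, 3, 1]

After move 3 (2->1):
Peg 0: [5, 2]
Peg 1: [4, 1]
Peg 2: [6, 3]

After move 4 (1->2):
Peg 0: [5, 2]
Peg 1: [4]
Peg 2: [6, 3, 1]

After move 5 (2->1):
Peg 0: [5, 2]
Peg 1: [4, 1]
Peg 2: [6, 3]

After move 6 (1->0):
Peg 0: [5, 2, 1]
Peg 1: [4]
Peg 2: [6, 3]

After move 7 (0->1):
Peg 0: [5, 2]
Peg 1: [4, 1]
Peg 2: [6, 3]

After move 8 (0->2):
Peg 0: [5]
Peg 1: [4, 1]
Peg 2: [6, 3, 2]

After move 9 (1->0):
Peg 0: [5, 1]
Peg 1: [4]
Peg 2: [6, 3, 2]

After move 10 (2->1):
Peg 0: [5, 1]
Peg 1: [4, 2]
Peg 2: [6, 3]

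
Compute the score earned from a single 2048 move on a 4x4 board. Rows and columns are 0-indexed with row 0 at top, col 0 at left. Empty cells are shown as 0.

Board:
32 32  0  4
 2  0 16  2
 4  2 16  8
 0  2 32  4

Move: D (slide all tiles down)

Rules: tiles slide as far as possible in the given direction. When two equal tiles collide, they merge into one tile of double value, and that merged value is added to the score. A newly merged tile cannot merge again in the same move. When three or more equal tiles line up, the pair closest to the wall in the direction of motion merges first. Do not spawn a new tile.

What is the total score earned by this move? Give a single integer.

Slide down:
col 0: [32, 2, 4, 0] -> [0, 32, 2, 4]  score +0 (running 0)
col 1: [32, 0, 2, 2] -> [0, 0, 32, 4]  score +4 (running 4)
col 2: [0, 16, 16, 32] -> [0, 0, 32, 32]  score +32 (running 36)
col 3: [4, 2, 8, 4] -> [4, 2, 8, 4]  score +0 (running 36)
Board after move:
 0  0  0  4
32  0  0  2
 2 32 32  8
 4  4 32  4

Answer: 36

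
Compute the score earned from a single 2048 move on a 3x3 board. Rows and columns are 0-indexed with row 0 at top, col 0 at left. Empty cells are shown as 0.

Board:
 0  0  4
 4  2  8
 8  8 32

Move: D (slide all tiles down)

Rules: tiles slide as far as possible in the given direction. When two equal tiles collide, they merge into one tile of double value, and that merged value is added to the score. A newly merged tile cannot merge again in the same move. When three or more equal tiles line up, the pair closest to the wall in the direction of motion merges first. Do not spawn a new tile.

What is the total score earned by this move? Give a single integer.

Answer: 0

Derivation:
Slide down:
col 0: [0, 4, 8] -> [0, 4, 8]  score +0 (running 0)
col 1: [0, 2, 8] -> [0, 2, 8]  score +0 (running 0)
col 2: [4, 8, 32] -> [4, 8, 32]  score +0 (running 0)
Board after move:
 0  0  4
 4  2  8
 8  8 32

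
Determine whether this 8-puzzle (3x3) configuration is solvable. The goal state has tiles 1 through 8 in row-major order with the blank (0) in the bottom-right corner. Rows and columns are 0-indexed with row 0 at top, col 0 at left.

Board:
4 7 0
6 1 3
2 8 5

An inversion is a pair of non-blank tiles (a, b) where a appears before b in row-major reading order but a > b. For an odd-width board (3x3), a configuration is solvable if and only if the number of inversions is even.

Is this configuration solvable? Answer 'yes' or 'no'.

Answer: yes

Derivation:
Inversions (pairs i<j in row-major order where tile[i] > tile[j] > 0): 14
14 is even, so the puzzle is solvable.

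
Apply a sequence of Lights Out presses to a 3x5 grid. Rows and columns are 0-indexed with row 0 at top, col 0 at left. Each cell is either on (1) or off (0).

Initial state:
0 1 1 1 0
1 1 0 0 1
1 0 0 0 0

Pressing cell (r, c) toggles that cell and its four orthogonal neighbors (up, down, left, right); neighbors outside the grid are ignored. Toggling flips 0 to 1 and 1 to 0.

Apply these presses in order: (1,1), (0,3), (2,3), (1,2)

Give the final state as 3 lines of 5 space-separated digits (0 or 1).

Answer: 0 0 1 0 1
0 1 0 1 1
1 1 0 1 1

Derivation:
After press 1 at (1,1):
0 0 1 1 0
0 0 1 0 1
1 1 0 0 0

After press 2 at (0,3):
0 0 0 0 1
0 0 1 1 1
1 1 0 0 0

After press 3 at (2,3):
0 0 0 0 1
0 0 1 0 1
1 1 1 1 1

After press 4 at (1,2):
0 0 1 0 1
0 1 0 1 1
1 1 0 1 1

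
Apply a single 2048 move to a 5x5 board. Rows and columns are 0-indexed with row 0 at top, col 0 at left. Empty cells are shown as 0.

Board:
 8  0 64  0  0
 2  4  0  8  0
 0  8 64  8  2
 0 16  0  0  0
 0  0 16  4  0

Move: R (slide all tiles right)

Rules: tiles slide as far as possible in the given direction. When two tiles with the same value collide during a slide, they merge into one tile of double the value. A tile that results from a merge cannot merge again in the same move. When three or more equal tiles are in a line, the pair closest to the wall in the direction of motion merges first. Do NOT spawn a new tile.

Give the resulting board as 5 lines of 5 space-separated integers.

Slide right:
row 0: [8, 0, 64, 0, 0] -> [0, 0, 0, 8, 64]
row 1: [2, 4, 0, 8, 0] -> [0, 0, 2, 4, 8]
row 2: [0, 8, 64, 8, 2] -> [0, 8, 64, 8, 2]
row 3: [0, 16, 0, 0, 0] -> [0, 0, 0, 0, 16]
row 4: [0, 0, 16, 4, 0] -> [0, 0, 0, 16, 4]

Answer:  0  0  0  8 64
 0  0  2  4  8
 0  8 64  8  2
 0  0  0  0 16
 0  0  0 16  4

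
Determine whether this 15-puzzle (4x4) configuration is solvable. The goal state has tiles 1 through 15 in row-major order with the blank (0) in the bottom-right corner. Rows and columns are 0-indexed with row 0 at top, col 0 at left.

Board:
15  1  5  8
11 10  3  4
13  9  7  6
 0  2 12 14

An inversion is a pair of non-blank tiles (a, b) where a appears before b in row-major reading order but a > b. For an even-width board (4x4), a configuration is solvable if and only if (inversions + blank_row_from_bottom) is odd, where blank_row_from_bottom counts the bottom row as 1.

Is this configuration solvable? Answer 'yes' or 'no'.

Inversions: 48
Blank is in row 3 (0-indexed from top), which is row 1 counting from the bottom (bottom = 1).
48 + 1 = 49, which is odd, so the puzzle is solvable.

Answer: yes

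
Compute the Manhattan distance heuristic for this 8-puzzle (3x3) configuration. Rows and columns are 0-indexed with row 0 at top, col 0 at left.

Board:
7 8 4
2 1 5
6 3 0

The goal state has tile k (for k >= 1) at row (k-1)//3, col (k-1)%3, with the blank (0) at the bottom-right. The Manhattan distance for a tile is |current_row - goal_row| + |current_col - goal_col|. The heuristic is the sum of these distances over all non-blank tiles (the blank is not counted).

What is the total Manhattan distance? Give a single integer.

Answer: 18

Derivation:
Tile 7: (0,0)->(2,0) = 2
Tile 8: (0,1)->(2,1) = 2
Tile 4: (0,2)->(1,0) = 3
Tile 2: (1,0)->(0,1) = 2
Tile 1: (1,1)->(0,0) = 2
Tile 5: (1,2)->(1,1) = 1
Tile 6: (2,0)->(1,2) = 3
Tile 3: (2,1)->(0,2) = 3
Sum: 2 + 2 + 3 + 2 + 2 + 1 + 3 + 3 = 18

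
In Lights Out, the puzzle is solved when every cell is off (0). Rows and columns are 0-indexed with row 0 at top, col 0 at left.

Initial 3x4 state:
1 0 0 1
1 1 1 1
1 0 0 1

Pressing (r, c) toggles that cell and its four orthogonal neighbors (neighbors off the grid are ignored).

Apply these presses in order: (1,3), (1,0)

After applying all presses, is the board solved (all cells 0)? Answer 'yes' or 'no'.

After press 1 at (1,3):
1 0 0 0
1 1 0 0
1 0 0 0

After press 2 at (1,0):
0 0 0 0
0 0 0 0
0 0 0 0

Lights still on: 0

Answer: yes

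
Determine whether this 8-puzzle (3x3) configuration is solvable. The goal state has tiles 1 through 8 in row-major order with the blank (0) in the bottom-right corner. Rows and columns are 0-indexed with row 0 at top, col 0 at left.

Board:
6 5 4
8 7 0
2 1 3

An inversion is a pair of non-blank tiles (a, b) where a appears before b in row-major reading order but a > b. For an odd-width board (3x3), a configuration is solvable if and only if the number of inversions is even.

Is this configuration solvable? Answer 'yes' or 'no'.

Inversions (pairs i<j in row-major order where tile[i] > tile[j] > 0): 20
20 is even, so the puzzle is solvable.

Answer: yes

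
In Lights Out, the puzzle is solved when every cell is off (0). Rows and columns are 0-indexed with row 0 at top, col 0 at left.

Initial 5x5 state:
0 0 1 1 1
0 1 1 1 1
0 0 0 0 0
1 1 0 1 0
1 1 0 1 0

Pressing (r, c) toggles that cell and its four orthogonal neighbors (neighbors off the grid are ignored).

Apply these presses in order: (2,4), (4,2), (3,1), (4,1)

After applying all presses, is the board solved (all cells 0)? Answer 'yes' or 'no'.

Answer: no

Derivation:
After press 1 at (2,4):
0 0 1 1 1
0 1 1 1 0
0 0 0 1 1
1 1 0 1 1
1 1 0 1 0

After press 2 at (4,2):
0 0 1 1 1
0 1 1 1 0
0 0 0 1 1
1 1 1 1 1
1 0 1 0 0

After press 3 at (3,1):
0 0 1 1 1
0 1 1 1 0
0 1 0 1 1
0 0 0 1 1
1 1 1 0 0

After press 4 at (4,1):
0 0 1 1 1
0 1 1 1 0
0 1 0 1 1
0 1 0 1 1
0 0 0 0 0

Lights still on: 12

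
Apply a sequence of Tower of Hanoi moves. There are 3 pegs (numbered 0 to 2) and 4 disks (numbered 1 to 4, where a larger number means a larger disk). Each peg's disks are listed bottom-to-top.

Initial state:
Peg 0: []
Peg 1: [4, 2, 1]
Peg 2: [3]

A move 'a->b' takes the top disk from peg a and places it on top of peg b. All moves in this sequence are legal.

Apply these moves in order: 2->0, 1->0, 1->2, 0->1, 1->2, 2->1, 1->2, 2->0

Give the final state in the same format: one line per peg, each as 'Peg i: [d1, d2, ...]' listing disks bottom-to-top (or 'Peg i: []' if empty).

Answer: Peg 0: [3, 1]
Peg 1: [4]
Peg 2: [2]

Derivation:
After move 1 (2->0):
Peg 0: [3]
Peg 1: [4, 2, 1]
Peg 2: []

After move 2 (1->0):
Peg 0: [3, 1]
Peg 1: [4, 2]
Peg 2: []

After move 3 (1->2):
Peg 0: [3, 1]
Peg 1: [4]
Peg 2: [2]

After move 4 (0->1):
Peg 0: [3]
Peg 1: [4, 1]
Peg 2: [2]

After move 5 (1->2):
Peg 0: [3]
Peg 1: [4]
Peg 2: [2, 1]

After move 6 (2->1):
Peg 0: [3]
Peg 1: [4, 1]
Peg 2: [2]

After move 7 (1->2):
Peg 0: [3]
Peg 1: [4]
Peg 2: [2, 1]

After move 8 (2->0):
Peg 0: [3, 1]
Peg 1: [4]
Peg 2: [2]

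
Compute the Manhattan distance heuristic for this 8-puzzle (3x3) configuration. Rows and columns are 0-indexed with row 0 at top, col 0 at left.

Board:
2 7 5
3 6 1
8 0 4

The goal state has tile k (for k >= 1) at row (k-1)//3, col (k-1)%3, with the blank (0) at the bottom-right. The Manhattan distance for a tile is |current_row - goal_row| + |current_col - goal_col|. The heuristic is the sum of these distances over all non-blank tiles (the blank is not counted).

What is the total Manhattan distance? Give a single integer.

Answer: 17

Derivation:
Tile 2: at (0,0), goal (0,1), distance |0-0|+|0-1| = 1
Tile 7: at (0,1), goal (2,0), distance |0-2|+|1-0| = 3
Tile 5: at (0,2), goal (1,1), distance |0-1|+|2-1| = 2
Tile 3: at (1,0), goal (0,2), distance |1-0|+|0-2| = 3
Tile 6: at (1,1), goal (1,2), distance |1-1|+|1-2| = 1
Tile 1: at (1,2), goal (0,0), distance |1-0|+|2-0| = 3
Tile 8: at (2,0), goal (2,1), distance |2-2|+|0-1| = 1
Tile 4: at (2,2), goal (1,0), distance |2-1|+|2-0| = 3
Sum: 1 + 3 + 2 + 3 + 1 + 3 + 1 + 3 = 17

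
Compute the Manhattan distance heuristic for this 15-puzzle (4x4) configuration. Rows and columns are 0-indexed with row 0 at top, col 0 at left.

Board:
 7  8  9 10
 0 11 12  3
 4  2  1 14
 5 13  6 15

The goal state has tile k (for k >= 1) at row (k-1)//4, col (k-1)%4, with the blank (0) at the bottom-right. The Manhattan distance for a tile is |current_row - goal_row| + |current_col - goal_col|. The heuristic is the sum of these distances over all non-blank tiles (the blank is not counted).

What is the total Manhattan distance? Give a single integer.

Answer: 41

Derivation:
Tile 7: at (0,0), goal (1,2), distance |0-1|+|0-2| = 3
Tile 8: at (0,1), goal (1,3), distance |0-1|+|1-3| = 3
Tile 9: at (0,2), goal (2,0), distance |0-2|+|2-0| = 4
Tile 10: at (0,3), goal (2,1), distance |0-2|+|3-1| = 4
Tile 11: at (1,1), goal (2,2), distance |1-2|+|1-2| = 2
Tile 12: at (1,2), goal (2,3), distance |1-2|+|2-3| = 2
Tile 3: at (1,3), goal (0,2), distance |1-0|+|3-2| = 2
Tile 4: at (2,0), goal (0,3), distance |2-0|+|0-3| = 5
Tile 2: at (2,1), goal (0,1), distance |2-0|+|1-1| = 2
Tile 1: at (2,2), goal (0,0), distance |2-0|+|2-0| = 4
Tile 14: at (2,3), goal (3,1), distance |2-3|+|3-1| = 3
Tile 5: at (3,0), goal (1,0), distance |3-1|+|0-0| = 2
Tile 13: at (3,1), goal (3,0), distance |3-3|+|1-0| = 1
Tile 6: at (3,2), goal (1,1), distance |3-1|+|2-1| = 3
Tile 15: at (3,3), goal (3,2), distance |3-3|+|3-2| = 1
Sum: 3 + 3 + 4 + 4 + 2 + 2 + 2 + 5 + 2 + 4 + 3 + 2 + 1 + 3 + 1 = 41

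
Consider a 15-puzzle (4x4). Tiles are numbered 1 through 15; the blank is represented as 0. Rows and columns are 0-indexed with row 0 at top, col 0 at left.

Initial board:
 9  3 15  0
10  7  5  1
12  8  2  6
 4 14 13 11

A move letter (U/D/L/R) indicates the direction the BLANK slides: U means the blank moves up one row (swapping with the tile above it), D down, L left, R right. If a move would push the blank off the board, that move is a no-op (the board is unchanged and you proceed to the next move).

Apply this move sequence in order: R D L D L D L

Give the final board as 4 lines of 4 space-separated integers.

Answer:  9  3 15  1
10  7  2  5
12 14  8  6
 0  4 13 11

Derivation:
After move 1 (R):
 9  3 15  0
10  7  5  1
12  8  2  6
 4 14 13 11

After move 2 (D):
 9  3 15  1
10  7  5  0
12  8  2  6
 4 14 13 11

After move 3 (L):
 9  3 15  1
10  7  0  5
12  8  2  6
 4 14 13 11

After move 4 (D):
 9  3 15  1
10  7  2  5
12  8  0  6
 4 14 13 11

After move 5 (L):
 9  3 15  1
10  7  2  5
12  0  8  6
 4 14 13 11

After move 6 (D):
 9  3 15  1
10  7  2  5
12 14  8  6
 4  0 13 11

After move 7 (L):
 9  3 15  1
10  7  2  5
12 14  8  6
 0  4 13 11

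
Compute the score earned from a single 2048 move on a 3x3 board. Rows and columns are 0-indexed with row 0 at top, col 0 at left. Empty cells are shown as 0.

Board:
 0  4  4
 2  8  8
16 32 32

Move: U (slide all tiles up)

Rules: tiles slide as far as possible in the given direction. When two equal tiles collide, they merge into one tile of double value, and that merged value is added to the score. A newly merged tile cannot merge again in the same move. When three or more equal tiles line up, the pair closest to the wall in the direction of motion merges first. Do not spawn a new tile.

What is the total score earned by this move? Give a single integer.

Slide up:
col 0: [0, 2, 16] -> [2, 16, 0]  score +0 (running 0)
col 1: [4, 8, 32] -> [4, 8, 32]  score +0 (running 0)
col 2: [4, 8, 32] -> [4, 8, 32]  score +0 (running 0)
Board after move:
 2  4  4
16  8  8
 0 32 32

Answer: 0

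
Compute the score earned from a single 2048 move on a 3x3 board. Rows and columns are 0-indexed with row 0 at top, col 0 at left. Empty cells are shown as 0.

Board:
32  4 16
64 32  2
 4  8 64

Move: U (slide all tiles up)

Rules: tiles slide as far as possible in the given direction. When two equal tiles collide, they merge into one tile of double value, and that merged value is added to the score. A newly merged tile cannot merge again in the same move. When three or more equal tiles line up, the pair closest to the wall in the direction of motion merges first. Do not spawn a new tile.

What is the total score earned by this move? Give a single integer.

Answer: 0

Derivation:
Slide up:
col 0: [32, 64, 4] -> [32, 64, 4]  score +0 (running 0)
col 1: [4, 32, 8] -> [4, 32, 8]  score +0 (running 0)
col 2: [16, 2, 64] -> [16, 2, 64]  score +0 (running 0)
Board after move:
32  4 16
64 32  2
 4  8 64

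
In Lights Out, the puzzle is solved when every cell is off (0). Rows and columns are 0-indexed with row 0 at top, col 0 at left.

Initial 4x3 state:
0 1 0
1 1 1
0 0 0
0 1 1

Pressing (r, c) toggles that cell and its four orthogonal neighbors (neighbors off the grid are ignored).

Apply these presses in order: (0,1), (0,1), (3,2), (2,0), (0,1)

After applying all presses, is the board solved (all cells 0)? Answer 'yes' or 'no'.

Answer: no

Derivation:
After press 1 at (0,1):
1 0 1
1 0 1
0 0 0
0 1 1

After press 2 at (0,1):
0 1 0
1 1 1
0 0 0
0 1 1

After press 3 at (3,2):
0 1 0
1 1 1
0 0 1
0 0 0

After press 4 at (2,0):
0 1 0
0 1 1
1 1 1
1 0 0

After press 5 at (0,1):
1 0 1
0 0 1
1 1 1
1 0 0

Lights still on: 7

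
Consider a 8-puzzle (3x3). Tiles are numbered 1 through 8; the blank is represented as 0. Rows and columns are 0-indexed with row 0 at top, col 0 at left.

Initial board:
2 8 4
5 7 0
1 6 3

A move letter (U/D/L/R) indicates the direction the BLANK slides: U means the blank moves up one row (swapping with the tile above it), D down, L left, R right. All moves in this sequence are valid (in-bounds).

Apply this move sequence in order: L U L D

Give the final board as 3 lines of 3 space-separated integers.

Answer: 5 2 4
0 8 7
1 6 3

Derivation:
After move 1 (L):
2 8 4
5 0 7
1 6 3

After move 2 (U):
2 0 4
5 8 7
1 6 3

After move 3 (L):
0 2 4
5 8 7
1 6 3

After move 4 (D):
5 2 4
0 8 7
1 6 3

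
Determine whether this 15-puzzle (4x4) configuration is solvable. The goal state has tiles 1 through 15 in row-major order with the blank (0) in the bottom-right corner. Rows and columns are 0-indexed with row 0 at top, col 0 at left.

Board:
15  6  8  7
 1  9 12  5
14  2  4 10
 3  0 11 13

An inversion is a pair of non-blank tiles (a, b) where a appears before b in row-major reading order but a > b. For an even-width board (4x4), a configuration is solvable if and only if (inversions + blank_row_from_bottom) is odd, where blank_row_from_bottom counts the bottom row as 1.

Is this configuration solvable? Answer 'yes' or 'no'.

Inversions: 51
Blank is in row 3 (0-indexed from top), which is row 1 counting from the bottom (bottom = 1).
51 + 1 = 52, which is even, so the puzzle is not solvable.

Answer: no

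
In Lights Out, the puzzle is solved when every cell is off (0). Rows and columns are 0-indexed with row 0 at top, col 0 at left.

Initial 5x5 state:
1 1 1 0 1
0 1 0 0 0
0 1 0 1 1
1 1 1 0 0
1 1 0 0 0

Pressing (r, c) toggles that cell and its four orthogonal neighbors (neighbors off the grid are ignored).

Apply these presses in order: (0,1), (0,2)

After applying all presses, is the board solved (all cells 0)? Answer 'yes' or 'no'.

After press 1 at (0,1):
0 0 0 0 1
0 0 0 0 0
0 1 0 1 1
1 1 1 0 0
1 1 0 0 0

After press 2 at (0,2):
0 1 1 1 1
0 0 1 0 0
0 1 0 1 1
1 1 1 0 0
1 1 0 0 0

Lights still on: 13

Answer: no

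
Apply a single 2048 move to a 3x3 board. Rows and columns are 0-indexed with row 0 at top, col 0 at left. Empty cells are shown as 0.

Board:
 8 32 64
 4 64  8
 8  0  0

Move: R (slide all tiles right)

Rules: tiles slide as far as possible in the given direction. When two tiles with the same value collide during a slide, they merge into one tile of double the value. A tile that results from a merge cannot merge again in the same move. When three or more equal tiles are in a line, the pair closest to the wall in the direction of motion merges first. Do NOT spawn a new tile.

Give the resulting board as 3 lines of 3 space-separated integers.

Slide right:
row 0: [8, 32, 64] -> [8, 32, 64]
row 1: [4, 64, 8] -> [4, 64, 8]
row 2: [8, 0, 0] -> [0, 0, 8]

Answer:  8 32 64
 4 64  8
 0  0  8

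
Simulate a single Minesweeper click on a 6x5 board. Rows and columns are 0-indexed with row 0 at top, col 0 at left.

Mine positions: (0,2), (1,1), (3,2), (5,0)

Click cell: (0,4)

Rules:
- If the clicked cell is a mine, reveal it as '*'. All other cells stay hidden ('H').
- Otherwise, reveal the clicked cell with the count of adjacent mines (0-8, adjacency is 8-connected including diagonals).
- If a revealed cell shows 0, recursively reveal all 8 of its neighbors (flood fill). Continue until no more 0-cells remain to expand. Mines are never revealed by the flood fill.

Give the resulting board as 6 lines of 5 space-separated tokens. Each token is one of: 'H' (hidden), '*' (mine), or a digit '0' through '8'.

H H H 1 0
H H H 1 0
H H H 1 0
H H H 1 0
H 2 1 1 0
H 1 0 0 0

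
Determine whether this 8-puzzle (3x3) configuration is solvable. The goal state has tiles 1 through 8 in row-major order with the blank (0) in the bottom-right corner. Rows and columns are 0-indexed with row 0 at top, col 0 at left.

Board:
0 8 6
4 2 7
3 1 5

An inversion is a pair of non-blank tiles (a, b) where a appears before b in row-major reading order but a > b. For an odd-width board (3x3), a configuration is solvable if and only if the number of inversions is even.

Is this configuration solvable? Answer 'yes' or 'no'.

Inversions (pairs i<j in row-major order where tile[i] > tile[j] > 0): 20
20 is even, so the puzzle is solvable.

Answer: yes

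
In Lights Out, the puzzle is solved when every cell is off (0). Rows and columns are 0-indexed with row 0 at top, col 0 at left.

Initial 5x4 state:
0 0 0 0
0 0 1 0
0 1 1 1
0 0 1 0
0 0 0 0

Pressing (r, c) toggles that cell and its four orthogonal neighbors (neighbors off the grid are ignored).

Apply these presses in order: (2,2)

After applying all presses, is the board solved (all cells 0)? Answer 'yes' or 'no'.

Answer: yes

Derivation:
After press 1 at (2,2):
0 0 0 0
0 0 0 0
0 0 0 0
0 0 0 0
0 0 0 0

Lights still on: 0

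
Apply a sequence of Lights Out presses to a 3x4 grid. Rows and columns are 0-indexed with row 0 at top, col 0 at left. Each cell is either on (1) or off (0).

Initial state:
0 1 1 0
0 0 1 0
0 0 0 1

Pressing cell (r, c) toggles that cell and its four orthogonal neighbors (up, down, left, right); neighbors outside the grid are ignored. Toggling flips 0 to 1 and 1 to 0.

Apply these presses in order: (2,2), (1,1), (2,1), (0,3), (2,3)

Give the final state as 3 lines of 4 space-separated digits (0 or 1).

After press 1 at (2,2):
0 1 1 0
0 0 0 0
0 1 1 0

After press 2 at (1,1):
0 0 1 0
1 1 1 0
0 0 1 0

After press 3 at (2,1):
0 0 1 0
1 0 1 0
1 1 0 0

After press 4 at (0,3):
0 0 0 1
1 0 1 1
1 1 0 0

After press 5 at (2,3):
0 0 0 1
1 0 1 0
1 1 1 1

Answer: 0 0 0 1
1 0 1 0
1 1 1 1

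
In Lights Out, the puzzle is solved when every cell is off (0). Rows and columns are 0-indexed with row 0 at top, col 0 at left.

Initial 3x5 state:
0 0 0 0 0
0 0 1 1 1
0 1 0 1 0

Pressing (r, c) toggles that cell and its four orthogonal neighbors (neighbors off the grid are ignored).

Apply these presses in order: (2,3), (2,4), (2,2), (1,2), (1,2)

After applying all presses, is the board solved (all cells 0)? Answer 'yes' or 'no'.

Answer: yes

Derivation:
After press 1 at (2,3):
0 0 0 0 0
0 0 1 0 1
0 1 1 0 1

After press 2 at (2,4):
0 0 0 0 0
0 0 1 0 0
0 1 1 1 0

After press 3 at (2,2):
0 0 0 0 0
0 0 0 0 0
0 0 0 0 0

After press 4 at (1,2):
0 0 1 0 0
0 1 1 1 0
0 0 1 0 0

After press 5 at (1,2):
0 0 0 0 0
0 0 0 0 0
0 0 0 0 0

Lights still on: 0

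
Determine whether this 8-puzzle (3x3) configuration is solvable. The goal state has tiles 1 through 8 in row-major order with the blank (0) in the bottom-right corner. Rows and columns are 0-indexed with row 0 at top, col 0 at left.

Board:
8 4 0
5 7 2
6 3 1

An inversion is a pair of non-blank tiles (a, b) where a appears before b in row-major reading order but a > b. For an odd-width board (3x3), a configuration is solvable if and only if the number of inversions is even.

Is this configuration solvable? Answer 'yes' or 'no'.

Answer: no

Derivation:
Inversions (pairs i<j in row-major order where tile[i] > tile[j] > 0): 21
21 is odd, so the puzzle is not solvable.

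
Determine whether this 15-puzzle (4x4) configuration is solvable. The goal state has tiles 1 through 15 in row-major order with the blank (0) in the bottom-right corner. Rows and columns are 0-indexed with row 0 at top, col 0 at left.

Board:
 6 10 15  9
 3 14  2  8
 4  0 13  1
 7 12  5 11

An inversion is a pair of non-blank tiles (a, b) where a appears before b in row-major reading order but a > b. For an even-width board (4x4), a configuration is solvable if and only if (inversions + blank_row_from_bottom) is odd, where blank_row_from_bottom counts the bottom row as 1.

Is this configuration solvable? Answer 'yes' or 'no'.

Answer: yes

Derivation:
Inversions: 57
Blank is in row 2 (0-indexed from top), which is row 2 counting from the bottom (bottom = 1).
57 + 2 = 59, which is odd, so the puzzle is solvable.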